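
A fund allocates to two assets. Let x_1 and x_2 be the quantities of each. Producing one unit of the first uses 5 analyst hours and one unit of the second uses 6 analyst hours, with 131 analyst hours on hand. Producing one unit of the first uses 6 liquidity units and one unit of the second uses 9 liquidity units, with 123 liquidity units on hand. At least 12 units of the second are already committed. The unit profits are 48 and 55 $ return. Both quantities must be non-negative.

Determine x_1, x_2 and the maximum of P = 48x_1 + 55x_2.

x_1 = 5/2, x_2 = 12, maximum P = 780

Corner points and P = 48x_1 + 55x_2:
  (0, 41/3) → P = 2255/3
  (0, 12) → P = 660
  (5/2, 12) → P = 780

At the optimal vertex, 6x_1 + 9x_2 = 123 and x_2 = 12.
Solving simultaneously gives x_1 = 5/2, x_2 = 12.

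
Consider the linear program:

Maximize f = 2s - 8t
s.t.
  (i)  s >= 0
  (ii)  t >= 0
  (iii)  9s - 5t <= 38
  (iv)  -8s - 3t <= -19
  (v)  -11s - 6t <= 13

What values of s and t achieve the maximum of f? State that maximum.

Vertices and f = 2s - 8t:
  (0, 19/3) → f = -152/3
  (38/9, 0) → f = 76/9
  (19/8, 0) → f = 19/4
The feasible region is unbounded (it extends along (0, 1), (5, 9)), but f strictly decreases along every unbounded feasible direction, so there is no improving ray and the maximum is attained at a vertex.

The optimum lies where t = 0 and 9s - 5t = 38.
Solving simultaneously gives s = 38/9, t = 0.

s = 38/9, t = 0, maximum f = 76/9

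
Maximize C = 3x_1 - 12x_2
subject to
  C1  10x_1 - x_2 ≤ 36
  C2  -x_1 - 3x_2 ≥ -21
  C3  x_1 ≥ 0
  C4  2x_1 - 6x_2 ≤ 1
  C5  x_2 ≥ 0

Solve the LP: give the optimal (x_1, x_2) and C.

Vertices and C = 3x_1 - 12x_2:
  (129/31, 174/31) → C = -1701/31
  (215/58, 31/29) → C = -99/58
  (0, 7) → C = -84
  (0, 0) → C = 0
  (1/2, 0) → C = 3/2

x_1 = 1/2, x_2 = 0, maximum C = 3/2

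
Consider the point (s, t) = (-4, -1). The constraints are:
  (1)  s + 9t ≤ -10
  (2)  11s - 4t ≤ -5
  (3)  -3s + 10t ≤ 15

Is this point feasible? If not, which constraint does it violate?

(1): -13 ≤ -10 ✓
(2): -40 ≤ -5 ✓
(3): 2 ≤ 15 ✓

feasible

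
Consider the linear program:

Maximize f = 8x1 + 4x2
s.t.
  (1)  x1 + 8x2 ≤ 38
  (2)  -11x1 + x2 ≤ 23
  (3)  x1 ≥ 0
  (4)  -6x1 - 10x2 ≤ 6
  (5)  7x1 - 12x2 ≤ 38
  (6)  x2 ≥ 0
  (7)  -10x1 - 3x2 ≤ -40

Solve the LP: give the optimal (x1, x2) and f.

x1 = 190/17, x2 = 57/17, maximum f = 1748/17

Corner points and f = 8x1 + 4x2:
  (190/17, 57/17) → f = 1748/17
  (206/77, 340/77) → f = 3008/77
  (38/7, 0) → f = 304/7
  (4, 0) → f = 32

The optimum lies where x1 + 8x2 = 38 and 7x1 - 12x2 = 38.
Solving simultaneously gives x1 = 190/17, x2 = 57/17.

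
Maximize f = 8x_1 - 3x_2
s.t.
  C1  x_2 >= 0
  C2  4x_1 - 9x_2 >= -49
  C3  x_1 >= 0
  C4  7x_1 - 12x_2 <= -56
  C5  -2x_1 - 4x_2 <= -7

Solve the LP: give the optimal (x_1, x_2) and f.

x_1 = 28/5, x_2 = 119/15, maximum f = 21

Extreme points and f = 8x_1 - 3x_2:
  (0, 49/9) → f = -49/3
  (28/5, 119/15) → f = 21
  (0, 14/3) → f = -14

At the optimal vertex, 4x_1 - 9x_2 = -49 and 7x_1 - 12x_2 = -56.
Solving simultaneously gives x_1 = 28/5, x_2 = 119/15.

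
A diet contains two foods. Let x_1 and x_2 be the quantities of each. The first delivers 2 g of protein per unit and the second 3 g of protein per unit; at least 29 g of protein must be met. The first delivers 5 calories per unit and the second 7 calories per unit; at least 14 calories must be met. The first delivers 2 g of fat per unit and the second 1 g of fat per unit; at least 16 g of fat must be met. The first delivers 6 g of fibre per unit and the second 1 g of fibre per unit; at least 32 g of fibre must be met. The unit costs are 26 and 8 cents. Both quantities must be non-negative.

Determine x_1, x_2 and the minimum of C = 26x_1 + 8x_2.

x_1 = 4, x_2 = 8, minimum C = 168

Corner points and C = 26x_1 + 8x_2:
  (0, 32) → C = 256
  (29/2, 0) → C = 377
  (19/4, 13/2) → C = 351/2
  (4, 8) → C = 168
The feasible region is unbounded (it extends along (0, 1), (1, 0)), but C strictly increases along every unbounded feasible direction, so there is no improving ray and the minimum is attained at a vertex.

The binding constraints are 2x_1 + x_2 = 16 and 6x_1 + x_2 = 32.
Solving simultaneously gives x_1 = 4, x_2 = 8.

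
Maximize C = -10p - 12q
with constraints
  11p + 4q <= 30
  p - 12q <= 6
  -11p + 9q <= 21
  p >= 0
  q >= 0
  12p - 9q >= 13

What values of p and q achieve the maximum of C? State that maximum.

p = 13/12, q = 0, maximum C = -65/6

Corner points and C = -10p - 12q:
  (30/11, 0) → C = -300/11
  (46/21, 31/21) → C = -832/21
  (13/12, 0) → C = -65/6

The binding constraints are q = 0 and 12p - 9q = 13.
Solving simultaneously gives p = 13/12, q = 0.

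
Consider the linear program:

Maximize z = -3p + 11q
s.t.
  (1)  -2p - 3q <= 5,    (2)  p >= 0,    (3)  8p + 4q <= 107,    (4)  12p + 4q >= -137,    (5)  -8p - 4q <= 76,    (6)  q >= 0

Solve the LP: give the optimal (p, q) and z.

Feasible corners and z = -3p + 11q:
  (0, 107/4) → z = 1177/4
  (0, 0) → z = 0
  (107/8, 0) → z = -321/8

p = 0, q = 107/4, maximum z = 1177/4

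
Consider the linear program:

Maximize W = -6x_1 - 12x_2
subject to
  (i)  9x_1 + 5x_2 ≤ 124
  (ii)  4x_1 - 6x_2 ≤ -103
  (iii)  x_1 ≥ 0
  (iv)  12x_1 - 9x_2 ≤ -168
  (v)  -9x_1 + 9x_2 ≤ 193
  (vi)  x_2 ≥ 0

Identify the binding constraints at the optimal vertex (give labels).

(iii) and (iv)

Vertices and W = -6x_1 - 12x_2:
  (92/47, 1000/47) → W = -12552/47
  (151/126, 317/14) → W = -5857/21
  (0, 56/3) → W = -224
  (0, 193/9) → W = -772/3

The maximum is at (0, 56/3). Substituting into each constraint, equality holds for (iii) and (iv); the remaining constraints have slack.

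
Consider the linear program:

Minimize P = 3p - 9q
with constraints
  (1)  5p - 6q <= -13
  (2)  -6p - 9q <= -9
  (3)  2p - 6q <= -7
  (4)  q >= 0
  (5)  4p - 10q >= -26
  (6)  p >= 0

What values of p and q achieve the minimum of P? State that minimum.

p = 1, q = 3, minimum P = -24

Vertices and P = 3p - 9q:
  (1, 3) → P = -24
  (0, 13/6) → P = -39/2
  (0, 13/5) → P = -117/5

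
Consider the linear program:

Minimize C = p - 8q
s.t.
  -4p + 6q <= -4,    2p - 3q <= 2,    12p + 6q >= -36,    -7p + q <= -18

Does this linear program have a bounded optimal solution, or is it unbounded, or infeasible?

From the feasible point (52/19, 22/19), moving in the direction (6, 4) keeps every constraint satisfied while C decreases without bound.

unbounded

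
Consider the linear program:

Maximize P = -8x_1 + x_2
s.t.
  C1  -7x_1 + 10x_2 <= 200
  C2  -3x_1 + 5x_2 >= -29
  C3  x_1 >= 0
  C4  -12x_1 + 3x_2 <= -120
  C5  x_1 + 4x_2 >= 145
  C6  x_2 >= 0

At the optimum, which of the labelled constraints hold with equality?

C4 and C5

Extreme points and P = -8x_1 + x_2:
  (200/11, 360/11) → P = -1240/11
  (841/17, 406/17) → P = -6322/17
  (305/17, 540/17) → P = -1900/17
The feasible region is unbounded (it extends along (10, 7), (5, 3)), but P strictly decreases along every unbounded feasible direction, so there is no improving ray and the maximum is attained at a vertex.

The maximum is at (305/17, 540/17). Substituting into each constraint, equality holds for C4 and C5; the remaining constraints have slack.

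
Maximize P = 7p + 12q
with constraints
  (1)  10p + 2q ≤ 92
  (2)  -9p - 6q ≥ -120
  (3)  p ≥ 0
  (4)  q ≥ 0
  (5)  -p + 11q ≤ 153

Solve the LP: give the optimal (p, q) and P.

p = 134/35, q = 499/35, maximum P = 6926/35

Corner points and P = 7p + 12q:
  (52/7, 62/7) → P = 1108/7
  (46/5, 0) → P = 322/5
  (134/35, 499/35) → P = 6926/35
  (0, 0) → P = 0
  (0, 153/11) → P = 1836/11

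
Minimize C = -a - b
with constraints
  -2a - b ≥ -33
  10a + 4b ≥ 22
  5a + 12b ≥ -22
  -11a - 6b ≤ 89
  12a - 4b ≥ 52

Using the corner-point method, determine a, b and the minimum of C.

Feasible corners and C = -a - b:
  (22, -11) → C = -11
  (46/5, 73/5) → C = -119/5
  (88/25, -33/10) → C = -11/50
  (37/11, -32/11) → C = -5/11

The optimum lies where -2a - b = -33 and 12a - 4b = 52.
Solving simultaneously gives a = 46/5, b = 73/5.

a = 46/5, b = 73/5, minimum C = -119/5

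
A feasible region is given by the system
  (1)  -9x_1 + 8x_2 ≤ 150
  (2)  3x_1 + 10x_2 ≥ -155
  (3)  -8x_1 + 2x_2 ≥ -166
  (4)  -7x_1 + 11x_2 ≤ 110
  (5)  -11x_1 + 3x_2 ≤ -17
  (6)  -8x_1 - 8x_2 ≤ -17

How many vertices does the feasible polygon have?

4

Pairwise boundary intersections that survive every other constraint:
  (1023/37, 1021/37)
  (681/40, -149/10)
  (517/100, 1329/100)
  (187/112, 51/112)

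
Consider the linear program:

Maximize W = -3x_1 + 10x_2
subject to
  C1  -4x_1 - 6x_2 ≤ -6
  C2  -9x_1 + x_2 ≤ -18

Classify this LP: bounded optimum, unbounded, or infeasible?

unbounded

From the feasible point (57/29, -9/29), moving in the direction (1, 9) keeps every constraint satisfied while W increases without bound.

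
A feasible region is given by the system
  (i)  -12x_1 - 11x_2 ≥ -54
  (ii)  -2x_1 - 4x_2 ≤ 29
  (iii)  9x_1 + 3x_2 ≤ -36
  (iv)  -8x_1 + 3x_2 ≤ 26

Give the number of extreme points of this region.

Of the 6 pairwise boundary intersections, those satisfying every inequality are:
  (-19/10, -63/10)
  (-191/38, -90/19)
  (-62/17, -18/17)

3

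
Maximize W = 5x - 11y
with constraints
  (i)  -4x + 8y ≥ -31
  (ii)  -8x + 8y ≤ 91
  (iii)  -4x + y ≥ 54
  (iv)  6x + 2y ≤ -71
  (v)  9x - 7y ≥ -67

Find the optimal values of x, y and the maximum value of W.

Vertices and W = 5x - 11y:
  (-463/28, -85/7) → W = 1425/28
  (-753/44, -547/44) → W = 563/11
  (-311/19, -218/19) → W = 843/19

x = -753/44, y = -547/44, maximum W = 563/11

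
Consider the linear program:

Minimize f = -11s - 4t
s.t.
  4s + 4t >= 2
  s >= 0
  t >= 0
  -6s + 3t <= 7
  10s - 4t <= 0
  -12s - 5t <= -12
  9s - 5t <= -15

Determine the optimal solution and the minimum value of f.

s = 14/3, t = 35/3, minimum f = -98

Corner points and f = -11s - 4t:
  (14/3, 35/3) → f = -98
  (10/3, 9) → f = -218/3
  (30/7, 75/7) → f = -90

At the optimal vertex, -6s + 3t = 7 and 10s - 4t = 0.
Solving simultaneously gives s = 14/3, t = 35/3.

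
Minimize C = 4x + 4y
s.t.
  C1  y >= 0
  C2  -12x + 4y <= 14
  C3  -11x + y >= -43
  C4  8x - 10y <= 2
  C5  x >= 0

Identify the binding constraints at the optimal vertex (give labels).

C1 and C5

Corner points and C = 4x + 4y:
  (1/4, 0) → C = 1
  (0, 0) → C = 0
  (93/16, 335/16) → C = 107
  (0, 7/2) → C = 14
  (214/51, 161/51) → C = 500/17

The minimum is at (0, 0). Substituting into each constraint, equality holds for C1 and C5; the remaining constraints have slack.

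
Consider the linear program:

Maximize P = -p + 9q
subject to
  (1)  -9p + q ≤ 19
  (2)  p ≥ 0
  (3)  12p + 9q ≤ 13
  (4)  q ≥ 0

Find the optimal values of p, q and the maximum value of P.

p = 0, q = 13/9, maximum P = 13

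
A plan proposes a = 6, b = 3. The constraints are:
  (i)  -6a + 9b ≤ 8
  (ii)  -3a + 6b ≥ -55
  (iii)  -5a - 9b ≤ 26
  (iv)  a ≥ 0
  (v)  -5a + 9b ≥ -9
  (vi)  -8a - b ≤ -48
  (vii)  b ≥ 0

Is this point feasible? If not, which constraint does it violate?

(i): -9 ≤ 8 ✓
(ii): 0 ≥ -55 ✓
(iii): -57 ≤ 26 ✓
(iv): 6 ≥ 0 ✓
(v): -3 ≥ -9 ✓
(vi): -51 ≤ -48 ✓
(vii): 3 ≥ 0 ✓

feasible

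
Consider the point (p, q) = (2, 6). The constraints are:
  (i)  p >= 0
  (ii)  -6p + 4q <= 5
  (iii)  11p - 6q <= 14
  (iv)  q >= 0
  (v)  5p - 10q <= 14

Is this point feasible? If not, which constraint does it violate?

Constraint (ii): -6p + 4q = 12, which is not ≤ 5. All other constraints are satisfied.

not feasible — violates (ii)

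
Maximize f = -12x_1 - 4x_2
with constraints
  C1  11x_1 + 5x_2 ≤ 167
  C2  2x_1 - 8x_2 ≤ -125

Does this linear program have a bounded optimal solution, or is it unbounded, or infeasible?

unbounded

From the feasible point (711/98, 1709/98), moving in the direction (-8, -2) keeps every constraint satisfied while f increases without bound.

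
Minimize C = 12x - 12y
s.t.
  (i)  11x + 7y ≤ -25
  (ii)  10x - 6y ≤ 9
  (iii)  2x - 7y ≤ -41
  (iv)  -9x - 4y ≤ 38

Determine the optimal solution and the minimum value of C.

Corner points and C = 12x - 12y:
  (-66/13, 401/91) → C = -10356/91
  (-166/19, 193/19) → C = -4308/19
  (-430/71, 293/71) → C = -8676/71

At the optimal vertex, 11x + 7y = -25 and -9x - 4y = 38.
Solving simultaneously gives x = -166/19, y = 193/19.

x = -166/19, y = 193/19, minimum C = -4308/19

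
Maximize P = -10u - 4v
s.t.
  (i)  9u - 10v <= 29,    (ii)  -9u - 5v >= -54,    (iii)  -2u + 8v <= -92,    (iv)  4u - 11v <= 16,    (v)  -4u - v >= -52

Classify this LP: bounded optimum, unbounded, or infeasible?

From the feasible point (-442/5, -168/5), moving in the direction (-8, -2) keeps every constraint satisfied while P increases without bound.

unbounded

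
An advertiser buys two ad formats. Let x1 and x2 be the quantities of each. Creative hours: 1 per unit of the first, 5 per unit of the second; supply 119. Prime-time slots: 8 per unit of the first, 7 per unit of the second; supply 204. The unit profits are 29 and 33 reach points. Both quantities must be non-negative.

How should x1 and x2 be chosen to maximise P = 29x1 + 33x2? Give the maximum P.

x1 = 17/3, x2 = 68/3, maximum P = 2737/3

Vertices and P = 29x1 + 33x2:
  (0, 0) → P = 0
  (0, 119/5) → P = 3927/5
  (51/2, 0) → P = 1479/2
  (17/3, 68/3) → P = 2737/3

The binding constraints are x1 + 5x2 = 119 and 8x1 + 7x2 = 204.
Solving simultaneously gives x1 = 17/3, x2 = 68/3.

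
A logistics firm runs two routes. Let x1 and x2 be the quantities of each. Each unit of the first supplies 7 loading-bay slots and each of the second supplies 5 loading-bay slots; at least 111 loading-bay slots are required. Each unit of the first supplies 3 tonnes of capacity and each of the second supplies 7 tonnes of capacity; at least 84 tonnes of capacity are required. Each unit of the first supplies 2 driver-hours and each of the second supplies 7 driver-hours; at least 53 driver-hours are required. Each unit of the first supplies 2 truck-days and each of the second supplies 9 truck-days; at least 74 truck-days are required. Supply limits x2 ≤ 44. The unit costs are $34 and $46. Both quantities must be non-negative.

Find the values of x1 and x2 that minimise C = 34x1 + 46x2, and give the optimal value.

x1 = 21/2, x2 = 15/2, minimum C = 702

Vertices and C = 34x1 + 46x2:
  (0, 111/5) → C = 5106/5
  (0, 44) → C = 2024
  (37, 0) → C = 1258
  (21/2, 15/2) → C = 702
  (238/13, 54/13) → C = 10576/13
The feasible region is unbounded (it extends along (1, 0)), but C strictly increases along every unbounded feasible direction, so there is no improving ray and the minimum is attained at a vertex.

The binding constraints are 7x1 + 5x2 = 111 and 3x1 + 7x2 = 84.
Solving simultaneously gives x1 = 21/2, x2 = 15/2.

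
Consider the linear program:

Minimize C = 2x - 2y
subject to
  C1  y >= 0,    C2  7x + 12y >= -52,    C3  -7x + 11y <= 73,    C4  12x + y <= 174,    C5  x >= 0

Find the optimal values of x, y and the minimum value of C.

x = 0, y = 73/11, minimum C = -146/11

Feasible corners and C = 2x - 2y:
  (29/2, 0) → C = 29
  (0, 0) → C = 0
  (1841/139, 2094/139) → C = -506/139
  (0, 73/11) → C = -146/11

The optimum lies where -7x + 11y = 73 and x = 0.
Solving simultaneously gives x = 0, y = 73/11.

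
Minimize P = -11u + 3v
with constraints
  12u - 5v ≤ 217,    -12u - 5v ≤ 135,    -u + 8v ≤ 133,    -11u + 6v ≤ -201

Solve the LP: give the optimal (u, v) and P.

u = 297/17, v = -25/17, minimum P = -3342/17

Feasible corners and P = -11u + 3v:
  (41/12, -176/5) → P = -8591/60
  (297/17, -25/17) → P = -3342/17
  (195/127, -3897/127) → P = -13836/127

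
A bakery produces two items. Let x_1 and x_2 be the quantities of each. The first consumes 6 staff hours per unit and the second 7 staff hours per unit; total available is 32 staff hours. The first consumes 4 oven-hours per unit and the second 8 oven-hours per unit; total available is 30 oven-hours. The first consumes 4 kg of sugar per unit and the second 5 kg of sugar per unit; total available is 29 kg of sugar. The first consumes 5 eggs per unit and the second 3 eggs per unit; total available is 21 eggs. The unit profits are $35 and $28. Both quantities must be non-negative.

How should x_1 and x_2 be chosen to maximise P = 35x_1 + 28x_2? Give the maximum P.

Corner points and P = 35x_1 + 28x_2:
  (0, 0) → P = 0
  (0, 15/4) → P = 105
  (21/5, 0) → P = 147
  (23/10, 13/5) → P = 1533/10
  (3, 2) → P = 161

x_1 = 3, x_2 = 2, maximum P = 161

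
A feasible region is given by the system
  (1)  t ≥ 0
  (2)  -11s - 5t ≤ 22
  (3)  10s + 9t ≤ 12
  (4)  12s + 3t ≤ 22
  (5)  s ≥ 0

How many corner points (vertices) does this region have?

3

Pairwise boundary intersections that survive every other constraint:
  (6/5, 0)
  (0, 0)
  (0, 4/3)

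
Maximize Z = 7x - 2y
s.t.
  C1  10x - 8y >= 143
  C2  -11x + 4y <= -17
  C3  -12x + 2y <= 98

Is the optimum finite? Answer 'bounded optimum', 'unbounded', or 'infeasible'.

From the feasible point (-109/12, -1403/48), moving in the direction (-2, -12) keeps every constraint satisfied while Z increases without bound.

unbounded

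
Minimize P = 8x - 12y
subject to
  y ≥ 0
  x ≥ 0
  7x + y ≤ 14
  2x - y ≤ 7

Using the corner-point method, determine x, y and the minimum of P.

x = 0, y = 14, minimum P = -168

Vertices and P = 8x - 12y:
  (0, 0) → P = 0
  (2, 0) → P = 16
  (0, 14) → P = -168

The binding constraints are x = 0 and 7x + y = 14.
Solving simultaneously gives x = 0, y = 14.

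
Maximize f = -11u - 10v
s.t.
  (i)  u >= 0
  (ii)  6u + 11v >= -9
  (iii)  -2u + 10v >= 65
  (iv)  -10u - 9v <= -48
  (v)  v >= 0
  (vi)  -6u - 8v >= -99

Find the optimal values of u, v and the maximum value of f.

u = 0, v = 13/2, maximum f = -65

Extreme points and f = -11u - 10v:
  (0, 13/2) → f = -65
  (0, 99/8) → f = -495/4
  (235/38, 147/19) → f = -5525/38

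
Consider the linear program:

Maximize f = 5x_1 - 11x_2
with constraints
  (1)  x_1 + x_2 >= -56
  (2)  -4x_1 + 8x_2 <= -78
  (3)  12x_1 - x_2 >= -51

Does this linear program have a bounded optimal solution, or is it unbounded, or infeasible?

unbounded

From the feasible point (-107/13, -621/13), moving in the direction (1, -1) keeps every constraint satisfied while f increases without bound.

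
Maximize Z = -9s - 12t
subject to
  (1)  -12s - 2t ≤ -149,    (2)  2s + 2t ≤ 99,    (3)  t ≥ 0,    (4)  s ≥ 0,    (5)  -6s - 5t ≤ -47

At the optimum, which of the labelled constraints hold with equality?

Feasible corners and Z = -9s - 12t:
  (5, 89/2) → Z = -579
  (149/12, 0) → Z = -447/4
  (99/2, 0) → Z = -891/2

The maximum is at (149/12, 0). Substituting into each constraint, equality holds for (1) and (3); the remaining constraints have slack.

(1) and (3)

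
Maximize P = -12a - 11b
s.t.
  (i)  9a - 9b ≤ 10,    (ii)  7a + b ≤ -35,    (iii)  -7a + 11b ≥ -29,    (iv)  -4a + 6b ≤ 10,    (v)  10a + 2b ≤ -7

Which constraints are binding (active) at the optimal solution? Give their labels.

Feasible corners and P = -12a - 11b:
  (-89/21, -16/3) → P = 2300/21
  (-110/23, -35/23) → P = 1705/23
  (-142, -93) → P = 2727

The maximum is at (-142, -93). Substituting into each constraint, equality holds for (iii) and (iv); the remaining constraints have slack.

(iii) and (iv)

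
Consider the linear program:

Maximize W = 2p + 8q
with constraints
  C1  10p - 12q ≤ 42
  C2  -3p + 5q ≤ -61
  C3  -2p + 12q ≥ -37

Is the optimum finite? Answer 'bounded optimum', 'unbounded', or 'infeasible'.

infeasible

The boundaries 10p - 12q = 42 and -3p + 5q = -61 meet at (-261/7, -242/7), but that point violates -2p + 12q ≥ -37. Every candidate vertex is excluded by some other constraint, so the feasible region is empty.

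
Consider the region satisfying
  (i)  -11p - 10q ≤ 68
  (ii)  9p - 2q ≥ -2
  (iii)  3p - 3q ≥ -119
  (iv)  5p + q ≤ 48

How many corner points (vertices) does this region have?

3

Pairwise boundary intersections that survive every other constraint:
  (-39/28, -295/56)
  (548/39, -868/39)
  (94/19, 442/19)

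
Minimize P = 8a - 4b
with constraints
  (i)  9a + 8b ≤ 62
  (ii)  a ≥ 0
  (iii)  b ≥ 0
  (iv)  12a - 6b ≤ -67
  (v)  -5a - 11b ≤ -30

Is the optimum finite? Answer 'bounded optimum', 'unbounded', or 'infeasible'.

The boundaries 9a + 8b = 62 and a = 0 meet at (0, 31/4), but that point violates 12a - 6b ≤ -67. Every candidate vertex is excluded by some other constraint, so the feasible region is empty.

infeasible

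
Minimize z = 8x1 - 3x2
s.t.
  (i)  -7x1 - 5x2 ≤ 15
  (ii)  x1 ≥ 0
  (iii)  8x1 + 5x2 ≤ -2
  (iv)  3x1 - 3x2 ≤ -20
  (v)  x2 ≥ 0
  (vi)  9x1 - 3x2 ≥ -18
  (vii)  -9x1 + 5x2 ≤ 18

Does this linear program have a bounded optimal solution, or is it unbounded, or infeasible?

The boundaries 3x1 - 3x2 = -20 and -9x1 + 5x2 = 18 meet at (23/6, 21/2), but that point violates 8x1 + 5x2 ≤ -2. Every candidate vertex is excluded by some other constraint, so the feasible region is empty.

infeasible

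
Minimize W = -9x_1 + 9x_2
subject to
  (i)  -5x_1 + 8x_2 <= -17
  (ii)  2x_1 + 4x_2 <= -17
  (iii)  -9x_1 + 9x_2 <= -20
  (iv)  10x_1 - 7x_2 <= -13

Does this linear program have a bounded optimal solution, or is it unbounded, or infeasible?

From the feasible point (-257/27, -317/27), moving in the direction (-7, -10) keeps every constraint satisfied while W decreases without bound.

unbounded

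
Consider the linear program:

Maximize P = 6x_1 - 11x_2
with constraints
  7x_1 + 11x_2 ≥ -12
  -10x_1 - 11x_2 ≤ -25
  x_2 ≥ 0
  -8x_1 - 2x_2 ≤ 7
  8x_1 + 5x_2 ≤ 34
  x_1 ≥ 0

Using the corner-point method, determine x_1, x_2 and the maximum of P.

Extreme points and P = 6x_1 - 11x_2:
  (5/2, 0) → P = 15
  (0, 25/11) → P = -25
  (17/4, 0) → P = 51/2
  (0, 34/5) → P = -374/5

The optimum lies where x_2 = 0 and 8x_1 + 5x_2 = 34.
Solving simultaneously gives x_1 = 17/4, x_2 = 0.

x_1 = 17/4, x_2 = 0, maximum P = 51/2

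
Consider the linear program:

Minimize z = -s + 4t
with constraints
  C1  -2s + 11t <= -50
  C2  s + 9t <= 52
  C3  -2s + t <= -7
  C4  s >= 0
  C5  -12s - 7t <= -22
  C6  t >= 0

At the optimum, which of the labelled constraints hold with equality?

Vertices and z = -s + 4t:
  (1022/29, 54/29) → z = -806/29
  (25, 0) → z = -25
  (52, 0) → z = -52

The minimum is at (52, 0). Substituting into each constraint, equality holds for C2 and C6; the remaining constraints have slack.

C2 and C6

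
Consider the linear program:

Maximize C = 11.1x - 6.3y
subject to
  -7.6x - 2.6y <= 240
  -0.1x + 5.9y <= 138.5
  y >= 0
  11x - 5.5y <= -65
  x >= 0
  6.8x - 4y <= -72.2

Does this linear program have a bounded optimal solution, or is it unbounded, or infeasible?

bounded optimum

Vertices and C = 11.1x - 6.3y:
  (0, 1385/59) → C = -17451/118
  (6401/1986, 46729/1986) → C = -186118/1655
  (0, 18.05) → C = -113.715
The feasible region has finitely many vertices and no improving ray; the maximum is -186118/1655 at (6401/1986, 46729/1986).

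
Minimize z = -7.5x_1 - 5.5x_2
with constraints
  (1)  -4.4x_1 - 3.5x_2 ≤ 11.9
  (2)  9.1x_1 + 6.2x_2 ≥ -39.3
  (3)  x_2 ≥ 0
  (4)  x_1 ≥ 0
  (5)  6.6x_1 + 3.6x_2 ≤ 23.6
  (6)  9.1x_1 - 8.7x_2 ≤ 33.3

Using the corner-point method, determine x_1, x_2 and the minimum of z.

Corner points and z = -7.5x_1 - 5.5x_2:
  (0, 0) → z = 0
  (118/33, 0) → z = -295/11
  (0, 59/9) → z = -649/18

The optimum lies where x_1 = 0 and 6.6x_1 + 3.6x_2 = 23.6.
Solving simultaneously gives x_1 = 0, x_2 = 59/9.

x_1 = 0, x_2 = 59/9, minimum z = -649/18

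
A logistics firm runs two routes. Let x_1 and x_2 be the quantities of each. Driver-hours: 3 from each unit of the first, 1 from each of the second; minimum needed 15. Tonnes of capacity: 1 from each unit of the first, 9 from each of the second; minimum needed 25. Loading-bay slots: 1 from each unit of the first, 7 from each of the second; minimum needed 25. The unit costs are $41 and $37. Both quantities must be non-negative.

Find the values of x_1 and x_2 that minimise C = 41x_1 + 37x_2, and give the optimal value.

x_1 = 4, x_2 = 3, minimum C = 275

Corner points and C = 41x_1 + 37x_2:
  (0, 15) → C = 555
  (25, 0) → C = 1025
  (4, 3) → C = 275
The feasible region is unbounded (it extends along (0, 1), (1, 0)), but C strictly increases along every unbounded feasible direction, so there is no improving ray and the minimum is attained at a vertex.

At the optimal vertex, 3x_1 + x_2 = 15 and x_1 + 7x_2 = 25.
Solving simultaneously gives x_1 = 4, x_2 = 3.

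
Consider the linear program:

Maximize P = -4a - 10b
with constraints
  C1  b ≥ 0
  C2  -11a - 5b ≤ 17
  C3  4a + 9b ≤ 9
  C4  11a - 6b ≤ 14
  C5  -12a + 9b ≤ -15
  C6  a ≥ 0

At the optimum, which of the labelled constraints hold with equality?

C1 and C5

Feasible corners and P = -4a - 10b:
  (14/11, 0) → P = -56/11
  (5/4, 0) → P = -5
  (4/3, 1/9) → P = -58/9

The maximum is at (5/4, 0). Substituting into each constraint, equality holds for C1 and C5; the remaining constraints have slack.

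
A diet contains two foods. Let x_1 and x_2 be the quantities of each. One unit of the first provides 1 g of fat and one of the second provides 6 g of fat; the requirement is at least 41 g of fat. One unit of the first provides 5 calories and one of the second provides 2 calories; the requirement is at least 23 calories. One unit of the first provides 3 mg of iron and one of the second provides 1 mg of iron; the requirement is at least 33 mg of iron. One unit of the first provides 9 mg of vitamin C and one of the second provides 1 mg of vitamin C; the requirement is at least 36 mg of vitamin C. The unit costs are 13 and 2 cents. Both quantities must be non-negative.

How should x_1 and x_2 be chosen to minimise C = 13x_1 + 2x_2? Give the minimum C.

x_1 = 1/2, x_2 = 63/2, minimum C = 139/2

Corner points and C = 13x_1 + 2x_2:
  (0, 36) → C = 72
  (41, 0) → C = 533
  (157/17, 90/17) → C = 2221/17
  (1/2, 63/2) → C = 139/2
The feasible region is unbounded (it extends along (0, 1), (1, 0)), but C strictly increases along every unbounded feasible direction, so there is no improving ray and the minimum is attained at a vertex.

At the optimal vertex, 3x_1 + x_2 = 33 and 9x_1 + x_2 = 36.
Solving simultaneously gives x_1 = 1/2, x_2 = 63/2.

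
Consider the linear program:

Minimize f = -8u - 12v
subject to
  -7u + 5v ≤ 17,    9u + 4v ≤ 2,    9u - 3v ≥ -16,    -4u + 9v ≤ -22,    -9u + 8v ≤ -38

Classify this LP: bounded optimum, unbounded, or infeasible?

bounded optimum

Extreme points and f = -8u - 12v:
  (14/9, -3) → f = 212/9
  (-242/45, -54/5) → f = 7768/45
The feasible region has finitely many vertices and no improving ray; the minimum is 212/9 at (14/9, -3).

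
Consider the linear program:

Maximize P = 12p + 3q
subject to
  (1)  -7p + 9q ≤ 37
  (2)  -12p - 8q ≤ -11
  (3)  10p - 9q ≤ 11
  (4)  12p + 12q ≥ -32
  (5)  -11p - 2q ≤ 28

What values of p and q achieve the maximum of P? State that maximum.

At the optimal vertex, -7p + 9q = 37 and 10p - 9q = 11.
Solving simultaneously gives p = 16, q = 149/9.

p = 16, q = 149/9, maximum P = 725/3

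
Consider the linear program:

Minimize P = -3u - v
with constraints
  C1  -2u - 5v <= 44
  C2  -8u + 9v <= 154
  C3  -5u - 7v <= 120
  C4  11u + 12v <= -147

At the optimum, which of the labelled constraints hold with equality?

C1 and C4

Vertices and P = -3u - v:
  (-583/29, -22/29) → P = 1771/29
  (-207/31, -190/31) → P = 811/31
  (-1057/65, 518/195) → P = 1799/39

The minimum is at (-207/31, -190/31). Substituting into each constraint, equality holds for C1 and C4; the remaining constraints have slack.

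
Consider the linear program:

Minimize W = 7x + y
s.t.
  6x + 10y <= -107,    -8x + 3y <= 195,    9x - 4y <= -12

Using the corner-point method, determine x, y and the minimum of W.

Corner points and W = 7x + y:
  (-2271/98, 157/49) → W = -15583/98
  (-274/57, -297/38) → W = -4727/114
  (-744/5, -1659/5) → W = -6867/5

The binding constraints are -8x + 3y = 195 and 9x - 4y = -12.
Solving simultaneously gives x = -744/5, y = -1659/5.

x = -744/5, y = -1659/5, minimum W = -6867/5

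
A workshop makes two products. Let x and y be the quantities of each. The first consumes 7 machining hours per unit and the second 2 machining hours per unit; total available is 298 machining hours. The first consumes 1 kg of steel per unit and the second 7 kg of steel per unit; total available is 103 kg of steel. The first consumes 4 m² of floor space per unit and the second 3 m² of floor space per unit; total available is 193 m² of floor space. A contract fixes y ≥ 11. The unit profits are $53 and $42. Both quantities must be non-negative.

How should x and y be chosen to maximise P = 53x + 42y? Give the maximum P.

x = 26, y = 11, maximum P = 1840

Corner points and P = 53x + 42y:
  (0, 103/7) → P = 618
  (0, 11) → P = 462
  (26, 11) → P = 1840

The binding constraints are x + 7y = 103 and y = 11.
Solving simultaneously gives x = 26, y = 11.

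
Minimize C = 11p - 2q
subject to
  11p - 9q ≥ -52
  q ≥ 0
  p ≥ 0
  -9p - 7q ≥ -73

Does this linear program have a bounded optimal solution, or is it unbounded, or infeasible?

bounded optimum

Feasible corners and C = 11p - 2q:
  (0, 52/9) → C = -104/9
  (293/158, 1271/158) → C = 681/158
  (0, 0) → C = 0
  (73/9, 0) → C = 803/9
The feasible region has finitely many vertices and no improving ray; the minimum is -104/9 at (0, 52/9).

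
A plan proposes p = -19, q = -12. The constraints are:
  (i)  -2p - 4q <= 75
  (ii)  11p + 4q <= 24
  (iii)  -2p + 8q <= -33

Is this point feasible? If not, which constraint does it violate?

Constraint (i): -2p - 4q = 86, which is not ≤ 75. All other constraints are satisfied.

not feasible — violates (i)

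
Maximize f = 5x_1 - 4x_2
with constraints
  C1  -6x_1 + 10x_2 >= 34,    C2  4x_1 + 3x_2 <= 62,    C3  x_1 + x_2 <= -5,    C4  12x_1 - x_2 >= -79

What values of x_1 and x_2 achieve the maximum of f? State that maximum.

Vertices and f = 5x_1 - 4x_2:
  (-21/4, 1/4) → f = -109/4
  (-126/19, -11/19) → f = -586/19
  (-84/13, 19/13) → f = -496/13

At the optimal vertex, -6x_1 + 10x_2 = 34 and x_1 + x_2 = -5.
Solving simultaneously gives x_1 = -21/4, x_2 = 1/4.

x_1 = -21/4, x_2 = 1/4, maximum f = -109/4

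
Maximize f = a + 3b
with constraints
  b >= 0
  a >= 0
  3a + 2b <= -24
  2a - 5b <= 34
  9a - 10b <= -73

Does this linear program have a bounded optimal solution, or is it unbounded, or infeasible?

The boundaries b = 0 and 9a - 10b = -73 meet at (-73/9, 0), but that point violates a ≥ 0. Every candidate vertex is excluded by some other constraint, so the feasible region is empty.

infeasible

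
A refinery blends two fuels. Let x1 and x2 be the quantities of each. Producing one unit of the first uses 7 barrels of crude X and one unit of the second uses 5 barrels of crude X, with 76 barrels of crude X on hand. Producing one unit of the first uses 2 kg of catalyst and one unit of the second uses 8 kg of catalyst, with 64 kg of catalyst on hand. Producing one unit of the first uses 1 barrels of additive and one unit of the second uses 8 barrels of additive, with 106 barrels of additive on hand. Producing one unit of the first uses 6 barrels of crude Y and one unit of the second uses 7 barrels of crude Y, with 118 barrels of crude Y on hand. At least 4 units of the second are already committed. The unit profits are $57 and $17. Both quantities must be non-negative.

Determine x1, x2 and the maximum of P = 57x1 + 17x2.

Vertices and P = 57x1 + 17x2:
  (0, 8) → P = 136
  (0, 4) → P = 68
  (144/23, 148/23) → P = 10724/23
  (8, 4) → P = 524

x1 = 8, x2 = 4, maximum P = 524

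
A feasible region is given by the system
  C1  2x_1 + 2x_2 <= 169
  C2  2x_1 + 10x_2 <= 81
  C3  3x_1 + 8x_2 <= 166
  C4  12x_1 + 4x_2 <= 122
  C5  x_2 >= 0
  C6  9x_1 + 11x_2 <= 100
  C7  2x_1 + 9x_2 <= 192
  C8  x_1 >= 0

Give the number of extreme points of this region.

5

The feasible vertices (each the meet of two boundaries and inside every other half-plane) are:
  (109/68, 529/68)
  (0, 81/10)
  (61/6, 0)
  (157/16, 17/16)
  (0, 0)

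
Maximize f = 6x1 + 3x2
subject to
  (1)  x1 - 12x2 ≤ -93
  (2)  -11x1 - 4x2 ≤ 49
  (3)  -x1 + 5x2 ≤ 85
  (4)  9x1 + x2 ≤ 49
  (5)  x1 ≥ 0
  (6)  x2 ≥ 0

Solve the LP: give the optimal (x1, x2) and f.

x1 = 80/23, x2 = 407/23, maximum f = 1701/23

Extreme points and f = 6x1 + 3x2:
  (495/109, 886/109) → f = 5628/109
  (0, 31/4) → f = 93/4
  (80/23, 407/23) → f = 1701/23
  (0, 17) → f = 51

The optimum lies where -x1 + 5x2 = 85 and 9x1 + x2 = 49.
Solving simultaneously gives x1 = 80/23, x2 = 407/23.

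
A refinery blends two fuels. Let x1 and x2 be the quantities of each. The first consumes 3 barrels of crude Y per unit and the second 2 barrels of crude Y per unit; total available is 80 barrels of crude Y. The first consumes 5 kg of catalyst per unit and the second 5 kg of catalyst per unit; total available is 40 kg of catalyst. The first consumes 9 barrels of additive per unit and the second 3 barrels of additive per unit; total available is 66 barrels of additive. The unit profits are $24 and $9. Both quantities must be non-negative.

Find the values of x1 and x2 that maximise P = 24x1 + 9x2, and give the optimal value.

Feasible corners and P = 24x1 + 9x2:
  (0, 0) → P = 0
  (0, 8) → P = 72
  (22/3, 0) → P = 176
  (7, 1) → P = 177

x1 = 7, x2 = 1, maximum P = 177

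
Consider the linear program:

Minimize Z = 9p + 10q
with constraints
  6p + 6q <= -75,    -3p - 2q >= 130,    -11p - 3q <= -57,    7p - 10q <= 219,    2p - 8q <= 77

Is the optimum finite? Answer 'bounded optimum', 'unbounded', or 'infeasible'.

infeasible

The boundaries 6p + 6q = -75 and -3p - 2q = 130 meet at (-105, 185/2), but that point violates -11p - 3q ≤ -57. Every candidate vertex is excluded by some other constraint, so the feasible region is empty.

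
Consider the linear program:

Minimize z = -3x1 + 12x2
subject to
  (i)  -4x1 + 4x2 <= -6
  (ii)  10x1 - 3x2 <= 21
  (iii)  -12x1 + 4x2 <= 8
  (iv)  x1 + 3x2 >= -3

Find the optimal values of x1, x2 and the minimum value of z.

Feasible corners and z = -3x1 + 12x2:
  (33/14, 6/7) → z = 45/14
  (3/8, -9/8) → z = -117/8
  (18/11, -17/11) → z = -258/11

The optimum lies where 10x1 - 3x2 = 21 and x1 + 3x2 = -3.
Solving simultaneously gives x1 = 18/11, x2 = -17/11.

x1 = 18/11, x2 = -17/11, minimum z = -258/11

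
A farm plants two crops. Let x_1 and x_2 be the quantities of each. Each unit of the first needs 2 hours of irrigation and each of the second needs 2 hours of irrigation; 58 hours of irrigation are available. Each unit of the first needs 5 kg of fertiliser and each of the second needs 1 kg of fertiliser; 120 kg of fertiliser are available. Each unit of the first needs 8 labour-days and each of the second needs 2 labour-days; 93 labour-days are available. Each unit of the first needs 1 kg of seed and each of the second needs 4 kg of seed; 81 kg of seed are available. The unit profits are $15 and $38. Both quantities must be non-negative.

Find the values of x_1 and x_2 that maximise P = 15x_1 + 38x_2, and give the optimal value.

x_1 = 7, x_2 = 37/2, maximum P = 808

Feasible corners and P = 15x_1 + 38x_2:
  (0, 0) → P = 0
  (0, 81/4) → P = 1539/2
  (93/8, 0) → P = 1395/8
  (7, 37/2) → P = 808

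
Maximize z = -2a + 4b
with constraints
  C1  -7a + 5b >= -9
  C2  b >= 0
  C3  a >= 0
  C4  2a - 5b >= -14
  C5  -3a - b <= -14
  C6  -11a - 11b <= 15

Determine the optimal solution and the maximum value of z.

a = 56/17, b = 70/17, maximum z = 168/17

Vertices and z = -2a + 4b:
  (23/5, 116/25) → z = 234/25
  (79/22, 71/22) → z = 63/11
  (56/17, 70/17) → z = 168/17

The binding constraints are 2a - 5b = -14 and -3a - b = -14.
Solving simultaneously gives a = 56/17, b = 70/17.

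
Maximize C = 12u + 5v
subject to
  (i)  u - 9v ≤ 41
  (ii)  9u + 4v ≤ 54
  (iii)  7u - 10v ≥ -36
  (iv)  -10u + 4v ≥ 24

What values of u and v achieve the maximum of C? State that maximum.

u = -4/3, v = 8/3, maximum C = -8/3

Corner points and C = 12u + 5v:
  (-734/53, -323/53) → C = -10423/53
  (-190/43, -217/43) → C = -3365/43
  (-4/3, 8/3) → C = -8/3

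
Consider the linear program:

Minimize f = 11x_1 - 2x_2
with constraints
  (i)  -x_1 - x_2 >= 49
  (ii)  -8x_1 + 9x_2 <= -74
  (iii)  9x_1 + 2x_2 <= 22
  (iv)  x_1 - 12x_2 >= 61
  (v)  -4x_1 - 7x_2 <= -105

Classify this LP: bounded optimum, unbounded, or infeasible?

infeasible

The boundaries -x_1 - x_2 = 49 and -8x_1 + 9x_2 = -74 meet at (-367/17, -466/17), but that point violates -4x_1 - 7x_2 ≤ -105. Every candidate vertex is excluded by some other constraint, so the feasible region is empty.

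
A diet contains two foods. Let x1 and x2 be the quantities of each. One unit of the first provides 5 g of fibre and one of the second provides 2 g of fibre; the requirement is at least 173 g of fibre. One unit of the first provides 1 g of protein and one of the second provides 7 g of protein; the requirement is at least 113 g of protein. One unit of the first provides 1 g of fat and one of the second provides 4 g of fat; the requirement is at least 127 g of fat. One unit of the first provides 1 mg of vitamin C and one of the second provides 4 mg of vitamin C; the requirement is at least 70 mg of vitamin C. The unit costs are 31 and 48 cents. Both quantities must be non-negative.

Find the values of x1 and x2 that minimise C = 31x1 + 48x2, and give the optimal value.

x1 = 73/3, x2 = 77/3, minimum C = 5959/3

Vertices and C = 31x1 + 48x2:
  (0, 173/2) → C = 4152
  (127, 0) → C = 3937
  (73/3, 77/3) → C = 5959/3
The feasible region is unbounded (it extends along (0, 1), (1, 0)), but C strictly increases along every unbounded feasible direction, so there is no improving ray and the minimum is attained at a vertex.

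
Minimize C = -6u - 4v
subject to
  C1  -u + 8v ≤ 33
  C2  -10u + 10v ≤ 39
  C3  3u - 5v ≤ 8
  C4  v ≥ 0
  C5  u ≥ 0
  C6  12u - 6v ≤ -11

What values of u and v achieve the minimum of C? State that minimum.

u = 11/9, v = 77/18, minimum C = -220/9

Feasible corners and C = -6u - 4v:
  (9/35, 291/70) → C = -636/35
  (11/9, 77/18) → C = -220/9
  (0, 39/10) → C = -78/5
  (0, 11/6) → C = -22/3

The binding constraints are -u + 8v = 33 and 12u - 6v = -11.
Solving simultaneously gives u = 11/9, v = 77/18.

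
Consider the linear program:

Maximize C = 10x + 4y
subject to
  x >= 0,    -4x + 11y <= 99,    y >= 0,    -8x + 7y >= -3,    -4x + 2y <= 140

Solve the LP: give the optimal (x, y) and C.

Vertices and C = 10x + 4y:
  (0, 9) → C = 36
  (0, 0) → C = 0
  (121/10, 67/5) → C = 873/5
  (3/8, 0) → C = 15/4

x = 121/10, y = 67/5, maximum C = 873/5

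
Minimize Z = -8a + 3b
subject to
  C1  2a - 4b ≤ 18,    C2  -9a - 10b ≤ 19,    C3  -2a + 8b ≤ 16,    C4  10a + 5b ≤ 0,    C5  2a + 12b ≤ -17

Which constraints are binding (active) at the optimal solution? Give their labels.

Corner points and Z = -8a + 3b:
  (19/11, -38/11) → Z = -266/11
  (-29/44, -115/88) → Z = 119/88
  (17/22, -17/11) → Z = -119/11

The minimum is at (19/11, -38/11). Substituting into each constraint, equality holds for C2 and C4; the remaining constraints have slack.

C2 and C4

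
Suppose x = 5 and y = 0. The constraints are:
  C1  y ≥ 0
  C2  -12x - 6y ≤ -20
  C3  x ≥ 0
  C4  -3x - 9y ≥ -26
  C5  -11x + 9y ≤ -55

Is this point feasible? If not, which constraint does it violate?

C1: 0 ≥ 0 ✓
C2: -60 ≤ -20 ✓
C3: 5 ≥ 0 ✓
C4: -15 ≥ -26 ✓
C5: -55 ≤ -55 ✓

feasible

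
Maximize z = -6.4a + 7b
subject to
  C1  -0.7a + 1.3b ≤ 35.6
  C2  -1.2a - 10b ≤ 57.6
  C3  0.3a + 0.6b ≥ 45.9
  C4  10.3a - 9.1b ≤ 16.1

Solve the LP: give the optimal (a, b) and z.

Extreme points and z = -6.4a + 7b:
  (1277/27, 1427/27) → z = 1009/15
  (2653/54, 37795/702) → z = 24353/390
  (1295/27, 1418/27) → z = 182/3

The binding constraints are -0.7a + 1.3b = 35.6 and 0.3a + 0.6b = 45.9.
Solving simultaneously gives a = 1277/27, b = 1427/27.

a = 1277/27, b = 1427/27, maximum z = 1009/15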